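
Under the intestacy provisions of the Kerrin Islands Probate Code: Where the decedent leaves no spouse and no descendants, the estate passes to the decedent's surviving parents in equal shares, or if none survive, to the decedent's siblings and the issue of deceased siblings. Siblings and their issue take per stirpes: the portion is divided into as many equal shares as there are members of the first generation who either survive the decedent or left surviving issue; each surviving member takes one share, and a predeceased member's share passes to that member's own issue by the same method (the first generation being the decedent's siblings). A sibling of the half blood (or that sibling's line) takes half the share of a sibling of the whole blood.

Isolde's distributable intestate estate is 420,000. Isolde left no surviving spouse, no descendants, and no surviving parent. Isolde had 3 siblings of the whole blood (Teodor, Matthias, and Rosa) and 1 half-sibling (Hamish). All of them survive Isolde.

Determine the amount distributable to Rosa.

Rosa receives 120,000.

The entire 420,000 passes to the siblings and their issue.
Counting each half-blood sibling's line as half a unit, there are 7/2 units in 420,000, so one unit is 120,000. Whole-blood lines (Teodor, Matthias, and Rosa) take 120,000 each; half-blood lines (Hamish) take 60,000 each.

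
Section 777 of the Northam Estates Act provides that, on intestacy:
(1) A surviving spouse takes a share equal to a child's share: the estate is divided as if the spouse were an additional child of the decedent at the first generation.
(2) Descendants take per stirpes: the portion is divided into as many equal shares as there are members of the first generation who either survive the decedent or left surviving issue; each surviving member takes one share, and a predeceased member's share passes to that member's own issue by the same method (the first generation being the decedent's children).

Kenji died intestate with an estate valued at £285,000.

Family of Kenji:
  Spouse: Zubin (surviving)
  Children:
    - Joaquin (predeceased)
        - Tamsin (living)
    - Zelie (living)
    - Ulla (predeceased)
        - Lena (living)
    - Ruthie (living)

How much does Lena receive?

The spouse counts as an additional share at the children's level, so there are 5 primary shares of £57,000. Zubin takes one such share (£57,000).
The children's combined portion (£228,000) is divided into 4 shares of £57,000: Zelie and Ruthie each take £57,000; Joaquin's £57,000 share passes to Joaquin's issue; Ulla's £57,000 share passes to Ulla's issue.
Joaquin's share (£57,000) passes entirely to Tamsin.
Ulla's share (£57,000) passes entirely to Lena.

Lena receives £57,000.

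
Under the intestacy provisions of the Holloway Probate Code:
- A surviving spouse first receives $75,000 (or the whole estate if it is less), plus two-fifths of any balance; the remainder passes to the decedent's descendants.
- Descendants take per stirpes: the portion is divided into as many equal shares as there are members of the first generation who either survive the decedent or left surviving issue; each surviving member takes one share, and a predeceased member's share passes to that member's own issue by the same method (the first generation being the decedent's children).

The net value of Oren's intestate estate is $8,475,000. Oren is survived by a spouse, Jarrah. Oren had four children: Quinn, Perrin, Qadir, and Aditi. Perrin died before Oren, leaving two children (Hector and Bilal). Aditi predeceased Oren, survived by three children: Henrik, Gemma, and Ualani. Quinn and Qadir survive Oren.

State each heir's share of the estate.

Jarrah first takes $75,000, leaving a balance of $8,400,000. Jarrah then takes two-fifths of the balance ($3,360,000), for a total of $3,435,000. The remaining $5,040,000 passes to the descendants.
The descendants' portion ($5,040,000) is divided into 4 shares of $1,260,000: Quinn and Qadir each take $1,260,000; Perrin's $1,260,000 share passes to Perrin's issue; Aditi's $1,260,000 share passes to Aditi's issue.
Perrin's share ($1,260,000) is divided into 2 shares of $630,000: Hector and Bilal each take $630,000.
Aditi's share ($1,260,000) is divided into 3 shares of $420,000: Henrik, Gemma, and Ualani each take $420,000.

Jarrah: $3,435,000; Quinn: $1,260,000; Hector: $630,000; Bilal: $630,000; Qadir: $1,260,000; Henrik: $420,000; Gemma: $420,000; Ualani: $420,000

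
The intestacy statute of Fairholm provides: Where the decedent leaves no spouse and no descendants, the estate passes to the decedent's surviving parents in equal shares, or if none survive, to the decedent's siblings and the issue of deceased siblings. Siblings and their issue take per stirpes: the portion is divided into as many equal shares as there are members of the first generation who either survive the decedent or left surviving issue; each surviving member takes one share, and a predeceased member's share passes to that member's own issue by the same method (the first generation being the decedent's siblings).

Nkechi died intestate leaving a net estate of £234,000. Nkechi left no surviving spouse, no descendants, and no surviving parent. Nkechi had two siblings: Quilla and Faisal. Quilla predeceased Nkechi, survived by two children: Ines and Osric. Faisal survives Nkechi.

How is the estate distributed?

Ines: £58,500; Osric: £58,500; Faisal: £117,000

The entire £234,000 passes to the siblings and their issue.
That amount (£234,000) is divided into 2 shares of £117,000: Faisal takes £117,000; Quilla's £117,000 share passes to Quilla's issue.
Quilla's share (£117,000) is divided into 2 shares of £58,500: Ines and Osric each take £58,500.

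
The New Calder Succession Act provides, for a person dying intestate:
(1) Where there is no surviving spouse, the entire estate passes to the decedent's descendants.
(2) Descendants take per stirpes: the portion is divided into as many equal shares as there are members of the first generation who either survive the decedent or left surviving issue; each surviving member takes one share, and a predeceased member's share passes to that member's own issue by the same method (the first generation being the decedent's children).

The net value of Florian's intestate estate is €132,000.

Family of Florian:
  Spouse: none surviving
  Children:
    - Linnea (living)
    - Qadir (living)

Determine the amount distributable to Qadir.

The entire €132,000 passes to the descendants.
That amount (€132,000) is divided into 2 shares of €66,000: Linnea and Qadir each take €66,000.

Qadir receives €66,000.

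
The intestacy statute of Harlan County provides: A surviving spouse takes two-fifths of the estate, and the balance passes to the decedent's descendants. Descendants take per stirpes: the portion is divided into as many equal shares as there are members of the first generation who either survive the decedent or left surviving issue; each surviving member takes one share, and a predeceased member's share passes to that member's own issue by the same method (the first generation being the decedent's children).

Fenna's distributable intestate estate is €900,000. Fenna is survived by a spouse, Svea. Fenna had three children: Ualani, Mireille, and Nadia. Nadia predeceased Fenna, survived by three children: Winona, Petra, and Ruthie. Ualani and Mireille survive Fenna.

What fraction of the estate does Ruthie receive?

Ruthie receives 1/15 of the estate.

Svea takes two-fifths of €900,000 = €360,000. The remaining €540,000 passes to the descendants.
The descendants' portion (€540,000) is divided into 3 shares of €180,000: Ualani and Mireille each take €180,000; Nadia's €180,000 share passes to Nadia's issue.
Nadia's share (€180,000) is divided into 3 shares of €60,000: Winona, Petra, and Ruthie each take €60,000.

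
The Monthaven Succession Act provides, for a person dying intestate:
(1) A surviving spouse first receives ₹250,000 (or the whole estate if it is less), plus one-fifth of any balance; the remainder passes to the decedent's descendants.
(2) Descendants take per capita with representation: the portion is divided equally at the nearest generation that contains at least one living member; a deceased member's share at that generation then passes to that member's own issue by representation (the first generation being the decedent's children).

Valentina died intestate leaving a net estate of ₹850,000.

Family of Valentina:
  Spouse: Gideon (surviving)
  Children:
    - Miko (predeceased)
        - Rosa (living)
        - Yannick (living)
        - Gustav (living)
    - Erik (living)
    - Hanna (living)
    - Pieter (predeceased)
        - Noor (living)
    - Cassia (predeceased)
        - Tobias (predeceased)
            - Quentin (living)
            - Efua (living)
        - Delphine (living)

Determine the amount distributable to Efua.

Gideon first takes ₹250,000, leaving a balance of ₹600,000. Gideon then takes one-fifth of the balance (₹120,000), for a total of ₹370,000. The remaining ₹480,000 passes to the descendants.
The descendants' portion (₹480,000) is divided into 5 shares of ₹96,000: Erik and Hanna each take ₹96,000; Miko's ₹96,000 share passes to Miko's issue; Pieter's ₹96,000 share passes to Pieter's issue; Cassia's ₹96,000 share passes to Cassia's issue.
Miko's share (₹96,000) is divided into 3 shares of ₹32,000: Rosa, Yannick, and Gustav each take ₹32,000.
Pieter's share (₹96,000) passes entirely to Noor.
Cassia's share (₹96,000) is divided into 2 shares of ₹48,000: Delphine takes ₹48,000; Tobias's ₹48,000 share passes to Tobias's issue.
Tobias's share (₹48,000) is divided into 2 shares of ₹24,000: Quentin and Efua each take ₹24,000.

Efua receives ₹24,000.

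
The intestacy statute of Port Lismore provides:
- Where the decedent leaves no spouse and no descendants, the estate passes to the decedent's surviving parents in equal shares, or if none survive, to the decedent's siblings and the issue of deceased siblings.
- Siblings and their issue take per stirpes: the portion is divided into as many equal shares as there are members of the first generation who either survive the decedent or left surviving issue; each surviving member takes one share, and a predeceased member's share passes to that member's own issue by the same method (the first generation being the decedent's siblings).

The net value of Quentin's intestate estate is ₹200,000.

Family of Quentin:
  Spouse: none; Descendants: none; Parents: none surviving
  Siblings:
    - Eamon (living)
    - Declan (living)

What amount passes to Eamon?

Eamon receives ₹100,000.

The entire ₹200,000 passes to the siblings and their issue.
That amount (₹200,000) is divided into 2 shares of ₹100,000: Eamon and Declan each take ₹100,000.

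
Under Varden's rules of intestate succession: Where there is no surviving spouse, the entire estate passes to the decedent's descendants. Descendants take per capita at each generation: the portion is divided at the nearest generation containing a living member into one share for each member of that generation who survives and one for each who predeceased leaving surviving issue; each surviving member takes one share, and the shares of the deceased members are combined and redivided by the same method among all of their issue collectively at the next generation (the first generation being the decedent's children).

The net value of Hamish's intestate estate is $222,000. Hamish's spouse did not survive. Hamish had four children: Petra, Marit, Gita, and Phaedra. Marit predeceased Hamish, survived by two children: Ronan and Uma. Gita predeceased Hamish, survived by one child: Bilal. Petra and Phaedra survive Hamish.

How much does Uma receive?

Uma receives $37,000.

The entire $222,000 passes to the descendants.
That amount ($222,000) is divided at the children's generation into 4 shares of $55,500. Petra and Phaedra each take $55,500. The 2 shares of the deceased (Marit and Gita) are combined into a pool of $111,000.
That pool ($111,000) is divided at the grandchildren's generation equally among Ronan, Uma, and Bilal: $37,000 each.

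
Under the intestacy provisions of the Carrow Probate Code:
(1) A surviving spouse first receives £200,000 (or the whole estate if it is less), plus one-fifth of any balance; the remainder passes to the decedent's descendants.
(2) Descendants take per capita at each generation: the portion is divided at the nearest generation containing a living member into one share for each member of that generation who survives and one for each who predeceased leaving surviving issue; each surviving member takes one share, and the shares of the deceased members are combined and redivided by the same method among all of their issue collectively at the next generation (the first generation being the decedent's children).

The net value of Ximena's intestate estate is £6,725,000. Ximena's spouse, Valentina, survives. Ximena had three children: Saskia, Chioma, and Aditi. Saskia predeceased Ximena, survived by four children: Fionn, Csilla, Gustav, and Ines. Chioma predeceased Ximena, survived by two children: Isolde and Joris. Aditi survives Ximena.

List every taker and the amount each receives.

Valentina: £1,505,000; Fionn: £580,000; Csilla: £580,000; Gustav: £580,000; Ines: £580,000; Isolde: £580,000; Joris: £580,000; Aditi: £1,740,000

Valentina first takes £200,000, leaving a balance of £6,525,000. Valentina then takes one-fifth of the balance (£1,305,000), for a total of £1,505,000. The remaining £5,220,000 passes to the descendants.
The descendants' portion (£5,220,000) is divided at the children's generation into 3 shares of £1,740,000. Aditi takes £1,740,000. The 2 shares of the deceased (Saskia and Chioma) are combined into a pool of £3,480,000.
That pool (£3,480,000) is divided at the grandchildren's generation equally among Fionn, Csilla, Gustav, Ines, Isolde, and Joris: £580,000 each.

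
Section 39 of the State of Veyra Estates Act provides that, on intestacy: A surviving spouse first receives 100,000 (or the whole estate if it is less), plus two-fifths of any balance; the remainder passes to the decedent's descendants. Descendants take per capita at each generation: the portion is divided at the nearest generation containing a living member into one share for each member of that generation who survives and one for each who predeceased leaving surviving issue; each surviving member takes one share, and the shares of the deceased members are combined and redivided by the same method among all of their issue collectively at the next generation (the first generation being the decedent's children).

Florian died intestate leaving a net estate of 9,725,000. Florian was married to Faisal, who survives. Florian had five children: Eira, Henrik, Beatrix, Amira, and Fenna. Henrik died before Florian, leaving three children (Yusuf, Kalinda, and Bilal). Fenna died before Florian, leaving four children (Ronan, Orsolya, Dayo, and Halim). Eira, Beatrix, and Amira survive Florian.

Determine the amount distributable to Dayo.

Dayo receives 330,000.

Faisal first takes 100,000, leaving a balance of 9,625,000. Faisal then takes two-fifths of the balance (3,850,000), for a total of 3,950,000. The remaining 5,775,000 passes to the descendants.
The descendants' portion (5,775,000) is divided at the children's generation into 5 shares of 1,155,000. Eira, Beatrix, and Amira each take 1,155,000. The 2 shares of the deceased (Henrik and Fenna) are combined into a pool of 2,310,000.
That pool (2,310,000) is divided at the grandchildren's generation equally among Yusuf, Kalinda, Bilal, Ronan, Orsolya, Dayo, and Halim: 330,000 each.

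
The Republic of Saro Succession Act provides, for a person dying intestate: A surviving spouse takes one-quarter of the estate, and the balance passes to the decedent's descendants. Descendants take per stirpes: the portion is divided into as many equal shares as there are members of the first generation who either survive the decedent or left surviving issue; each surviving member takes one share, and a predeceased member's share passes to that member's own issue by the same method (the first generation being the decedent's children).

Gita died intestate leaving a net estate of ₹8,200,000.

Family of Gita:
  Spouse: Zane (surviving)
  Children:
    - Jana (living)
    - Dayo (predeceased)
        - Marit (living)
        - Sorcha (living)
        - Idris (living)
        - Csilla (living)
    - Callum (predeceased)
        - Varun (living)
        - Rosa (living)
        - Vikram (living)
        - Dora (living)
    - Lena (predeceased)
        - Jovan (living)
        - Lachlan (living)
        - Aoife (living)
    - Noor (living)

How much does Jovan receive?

Jovan receives ₹410,000.

Zane takes one-quarter of ₹8,200,000 = ₹2,050,000. The remaining ₹6,150,000 passes to the descendants.
The descendants' portion (₹6,150,000) is divided into 5 shares of ₹1,230,000: Jana and Noor each take ₹1,230,000; Dayo's ₹1,230,000 share passes to Dayo's issue; Callum's ₹1,230,000 share passes to Callum's issue; Lena's ₹1,230,000 share passes to Lena's issue.
Dayo's share (₹1,230,000) is divided into 4 shares of ₹307,500: Marit, Sorcha, Idris, and Csilla each take ₹307,500.
Callum's share (₹1,230,000) is divided into 4 shares of ₹307,500: Varun, Rosa, Vikram, and Dora each take ₹307,500.
Lena's share (₹1,230,000) is divided into 3 shares of ₹410,000: Jovan, Lachlan, and Aoife each take ₹410,000.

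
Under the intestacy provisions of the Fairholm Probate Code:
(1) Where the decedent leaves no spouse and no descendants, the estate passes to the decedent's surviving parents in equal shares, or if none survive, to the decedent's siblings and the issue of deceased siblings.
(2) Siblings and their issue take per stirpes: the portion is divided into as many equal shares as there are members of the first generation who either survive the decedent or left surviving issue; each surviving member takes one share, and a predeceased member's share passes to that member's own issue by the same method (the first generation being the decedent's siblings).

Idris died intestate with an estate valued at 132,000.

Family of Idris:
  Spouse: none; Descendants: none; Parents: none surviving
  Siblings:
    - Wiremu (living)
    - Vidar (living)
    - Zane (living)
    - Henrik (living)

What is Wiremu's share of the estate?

Wiremu receives 33,000.

The entire 132,000 passes to the siblings and their issue.
That amount (132,000) is divided into 4 shares of 33,000: Wiremu, Vidar, Zane, and Henrik each take 33,000.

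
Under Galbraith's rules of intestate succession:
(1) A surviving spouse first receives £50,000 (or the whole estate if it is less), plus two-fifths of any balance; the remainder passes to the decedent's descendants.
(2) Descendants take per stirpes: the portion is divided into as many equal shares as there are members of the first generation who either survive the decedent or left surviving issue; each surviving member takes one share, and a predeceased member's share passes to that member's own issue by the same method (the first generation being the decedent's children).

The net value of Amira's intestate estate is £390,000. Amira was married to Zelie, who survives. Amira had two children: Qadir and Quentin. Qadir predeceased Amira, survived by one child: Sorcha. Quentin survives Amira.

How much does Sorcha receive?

Sorcha receives £102,000.

Zelie first takes £50,000, leaving a balance of £340,000. Zelie then takes two-fifths of the balance (£136,000), for a total of £186,000. The remaining £204,000 passes to the descendants.
The descendants' portion (£204,000) is divided into 2 shares of £102,000: Quentin takes £102,000; Qadir's £102,000 share passes to Qadir's issue.
Qadir's share (£102,000) passes entirely to Sorcha.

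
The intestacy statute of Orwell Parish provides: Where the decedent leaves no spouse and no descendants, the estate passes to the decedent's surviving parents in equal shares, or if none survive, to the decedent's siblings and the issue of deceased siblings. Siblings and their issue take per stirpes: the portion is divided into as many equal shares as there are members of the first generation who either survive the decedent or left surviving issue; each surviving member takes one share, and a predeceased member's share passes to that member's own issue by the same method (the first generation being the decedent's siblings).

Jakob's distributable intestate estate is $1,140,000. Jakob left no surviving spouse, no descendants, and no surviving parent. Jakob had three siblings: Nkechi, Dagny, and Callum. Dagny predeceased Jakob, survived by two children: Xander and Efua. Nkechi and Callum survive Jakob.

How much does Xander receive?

Xander receives $190,000.

The entire $1,140,000 passes to the siblings and their issue.
That amount ($1,140,000) is divided into 3 shares of $380,000: Nkechi and Callum each take $380,000; Dagny's $380,000 share passes to Dagny's issue.
Dagny's share ($380,000) is divided into 2 shares of $190,000: Xander and Efua each take $190,000.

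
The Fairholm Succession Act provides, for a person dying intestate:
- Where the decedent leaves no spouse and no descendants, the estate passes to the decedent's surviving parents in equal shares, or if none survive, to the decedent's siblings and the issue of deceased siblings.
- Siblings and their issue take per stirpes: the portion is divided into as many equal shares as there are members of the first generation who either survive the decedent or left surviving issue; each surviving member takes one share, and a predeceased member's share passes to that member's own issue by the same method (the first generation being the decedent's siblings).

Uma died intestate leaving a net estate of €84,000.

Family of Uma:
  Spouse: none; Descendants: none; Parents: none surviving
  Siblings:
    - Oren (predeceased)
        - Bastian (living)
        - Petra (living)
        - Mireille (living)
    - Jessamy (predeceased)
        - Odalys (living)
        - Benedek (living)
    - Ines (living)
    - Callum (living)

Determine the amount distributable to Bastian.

Bastian receives €7,000.

The entire €84,000 passes to the siblings and their issue.
That amount (€84,000) is divided into 4 shares of €21,000: Ines and Callum each take €21,000; Oren's €21,000 share passes to Oren's issue; Jessamy's €21,000 share passes to Jessamy's issue.
Oren's share (€21,000) is divided into 3 shares of €7,000: Bastian, Petra, and Mireille each take €7,000.
Jessamy's share (€21,000) is divided into 2 shares of €10,500: Odalys and Benedek each take €10,500.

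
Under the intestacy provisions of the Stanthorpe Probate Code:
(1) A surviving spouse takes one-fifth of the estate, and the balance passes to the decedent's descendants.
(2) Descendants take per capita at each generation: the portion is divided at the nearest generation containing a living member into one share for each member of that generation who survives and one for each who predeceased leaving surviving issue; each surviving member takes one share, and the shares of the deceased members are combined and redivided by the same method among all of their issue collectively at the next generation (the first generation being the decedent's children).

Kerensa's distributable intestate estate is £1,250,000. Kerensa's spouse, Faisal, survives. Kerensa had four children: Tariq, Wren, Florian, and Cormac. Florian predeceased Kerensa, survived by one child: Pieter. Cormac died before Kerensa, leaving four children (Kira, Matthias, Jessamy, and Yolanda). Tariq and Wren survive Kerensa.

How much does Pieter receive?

Faisal takes one-fifth of £1,250,000 = £250,000. The remaining £1,000,000 passes to the descendants.
The descendants' portion (£1,000,000) is divided at the children's generation into 4 shares of £250,000. Tariq and Wren each take £250,000. The 2 shares of the deceased (Florian and Cormac) are combined into a pool of £500,000.
That pool (£500,000) is divided at the grandchildren's generation equally among Pieter, Kira, Matthias, Jessamy, and Yolanda: £100,000 each.

Pieter receives £100,000.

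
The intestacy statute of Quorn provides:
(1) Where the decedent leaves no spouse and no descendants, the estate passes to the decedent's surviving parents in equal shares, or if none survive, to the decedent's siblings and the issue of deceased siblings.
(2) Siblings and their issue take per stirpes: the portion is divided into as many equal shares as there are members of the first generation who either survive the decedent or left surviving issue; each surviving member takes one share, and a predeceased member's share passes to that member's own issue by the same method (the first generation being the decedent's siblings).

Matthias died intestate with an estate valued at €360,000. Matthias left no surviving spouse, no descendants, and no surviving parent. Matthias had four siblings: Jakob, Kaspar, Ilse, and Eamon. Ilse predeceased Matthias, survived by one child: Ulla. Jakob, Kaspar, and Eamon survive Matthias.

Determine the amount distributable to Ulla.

The entire €360,000 passes to the siblings and their issue.
That amount (€360,000) is divided into 4 shares of €90,000: Jakob, Kaspar, and Eamon each take €90,000; Ilse's €90,000 share passes to Ilse's issue.
Ilse's share (€90,000) passes entirely to Ulla.

Ulla receives €90,000.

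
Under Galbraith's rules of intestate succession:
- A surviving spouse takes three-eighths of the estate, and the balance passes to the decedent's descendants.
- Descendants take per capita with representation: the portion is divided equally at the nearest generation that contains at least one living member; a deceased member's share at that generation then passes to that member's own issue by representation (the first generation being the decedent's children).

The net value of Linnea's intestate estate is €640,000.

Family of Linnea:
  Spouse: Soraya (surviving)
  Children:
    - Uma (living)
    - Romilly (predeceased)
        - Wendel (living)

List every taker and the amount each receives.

Soraya takes three-eighths of €640,000 = €240,000. The remaining €400,000 passes to the descendants.
The descendants' portion (€400,000) is divided into 2 shares of €200,000: Uma takes €200,000; Romilly's €200,000 share passes to Romilly's issue.
Romilly's share (€200,000) passes entirely to Wendel.

Soraya: €240,000; Uma: €200,000; Wendel: €200,000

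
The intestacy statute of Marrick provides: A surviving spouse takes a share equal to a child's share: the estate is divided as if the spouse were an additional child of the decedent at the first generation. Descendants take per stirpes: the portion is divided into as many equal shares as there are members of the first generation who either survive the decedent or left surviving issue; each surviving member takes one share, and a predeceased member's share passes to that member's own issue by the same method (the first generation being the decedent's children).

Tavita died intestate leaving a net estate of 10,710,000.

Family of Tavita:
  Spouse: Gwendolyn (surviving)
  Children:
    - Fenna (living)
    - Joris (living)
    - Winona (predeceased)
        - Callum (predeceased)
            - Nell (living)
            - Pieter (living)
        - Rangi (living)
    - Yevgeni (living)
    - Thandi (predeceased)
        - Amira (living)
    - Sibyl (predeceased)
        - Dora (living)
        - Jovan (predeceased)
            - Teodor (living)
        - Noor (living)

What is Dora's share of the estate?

Dora receives 510,000.

The spouse counts as an additional share at the children's level, so there are 7 primary shares of 1,530,000. Gwendolyn takes one such share (1,530,000).
The children's combined portion (9,180,000) is divided into 6 shares of 1,530,000: Fenna, Joris, and Yevgeni each take 1,530,000; Winona's 1,530,000 share passes to Winona's issue; Thandi's 1,530,000 share passes to Thandi's issue; Sibyl's 1,530,000 share passes to Sibyl's issue.
Winona's share (1,530,000) is divided into 2 shares of 765,000: Rangi takes 765,000; Callum's 765,000 share passes to Callum's issue.
Callum's share (765,000) is divided into 2 shares of 382,500: Nell and Pieter each take 382,500.
Thandi's share (1,530,000) passes entirely to Amira.
Sibyl's share (1,530,000) is divided into 3 shares of 510,000: Dora and Noor each take 510,000; Jovan's 510,000 share passes to Jovan's issue.
Jovan's share (510,000) passes entirely to Teodor.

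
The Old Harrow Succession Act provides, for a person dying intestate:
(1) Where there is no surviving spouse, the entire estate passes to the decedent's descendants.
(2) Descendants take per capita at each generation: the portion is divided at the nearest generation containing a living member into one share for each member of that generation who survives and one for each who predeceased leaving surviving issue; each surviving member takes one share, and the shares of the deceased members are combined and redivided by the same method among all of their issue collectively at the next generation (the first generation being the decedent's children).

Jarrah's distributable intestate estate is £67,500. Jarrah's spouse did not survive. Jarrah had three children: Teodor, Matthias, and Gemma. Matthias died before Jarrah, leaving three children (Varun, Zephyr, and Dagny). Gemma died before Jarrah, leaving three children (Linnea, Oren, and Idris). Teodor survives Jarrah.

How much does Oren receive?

Oren receives £7,500.

The entire £67,500 passes to the descendants.
That amount (£67,500) is divided at the children's generation into 3 shares of £22,500. Teodor takes £22,500. The 2 shares of the deceased (Matthias and Gemma) are combined into a pool of £45,000.
That pool (£45,000) is divided at the grandchildren's generation equally among Varun, Zephyr, Dagny, Linnea, Oren, and Idris: £7,500 each.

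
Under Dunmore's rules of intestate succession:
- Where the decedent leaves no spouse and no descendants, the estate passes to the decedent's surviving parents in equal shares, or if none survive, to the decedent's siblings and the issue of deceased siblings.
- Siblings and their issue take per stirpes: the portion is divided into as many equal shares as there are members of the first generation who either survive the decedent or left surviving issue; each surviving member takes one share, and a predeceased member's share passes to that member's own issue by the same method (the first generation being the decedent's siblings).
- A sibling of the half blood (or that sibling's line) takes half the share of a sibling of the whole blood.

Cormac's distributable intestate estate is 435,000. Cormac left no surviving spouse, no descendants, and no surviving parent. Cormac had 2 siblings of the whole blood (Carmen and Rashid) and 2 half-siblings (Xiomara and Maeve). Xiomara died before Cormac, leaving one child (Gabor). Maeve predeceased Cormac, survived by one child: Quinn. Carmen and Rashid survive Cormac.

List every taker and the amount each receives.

Gabor: 72,500; Carmen: 145,000; Rashid: 145,000; Quinn: 72,500

The entire 435,000 passes to the siblings and their issue.
Counting each half-blood sibling's line as half a unit, there are 3 units in 435,000, so one unit is 145,000. Whole-blood lines (Carmen and Rashid) take 145,000 each; half-blood lines (Xiomara and Maeve) take 72,500 each.
Xiomara's share (72,500) passes entirely to Gabor.
Maeve's share (72,500) passes entirely to Quinn.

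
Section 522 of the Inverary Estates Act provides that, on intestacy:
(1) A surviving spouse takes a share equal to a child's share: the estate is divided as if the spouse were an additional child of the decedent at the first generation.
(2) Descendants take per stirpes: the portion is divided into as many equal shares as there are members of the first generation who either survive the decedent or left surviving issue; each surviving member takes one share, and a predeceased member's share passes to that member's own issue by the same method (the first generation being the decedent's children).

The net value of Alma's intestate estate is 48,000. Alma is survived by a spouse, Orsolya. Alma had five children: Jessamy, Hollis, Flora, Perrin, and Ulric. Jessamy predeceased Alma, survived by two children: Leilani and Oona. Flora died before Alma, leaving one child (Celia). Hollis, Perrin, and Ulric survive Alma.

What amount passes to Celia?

The spouse counts as an additional share at the children's level, so there are 6 primary shares of 8,000. Orsolya takes one such share (8,000).
The children's combined portion (40,000) is divided into 5 shares of 8,000: Hollis, Perrin, and Ulric each take 8,000; Jessamy's 8,000 share passes to Jessamy's issue; Flora's 8,000 share passes to Flora's issue.
Jessamy's share (8,000) is divided into 2 shares of 4,000: Leilani and Oona each take 4,000.
Flora's share (8,000) passes entirely to Celia.

Celia receives 8,000.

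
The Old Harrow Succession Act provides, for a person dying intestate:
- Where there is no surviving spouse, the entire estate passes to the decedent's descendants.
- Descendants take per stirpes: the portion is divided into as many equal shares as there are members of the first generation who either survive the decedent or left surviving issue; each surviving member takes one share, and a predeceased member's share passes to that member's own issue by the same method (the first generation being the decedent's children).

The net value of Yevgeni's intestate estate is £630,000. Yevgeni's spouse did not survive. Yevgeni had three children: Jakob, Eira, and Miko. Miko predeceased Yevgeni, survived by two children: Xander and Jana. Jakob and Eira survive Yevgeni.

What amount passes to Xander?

The entire £630,000 passes to the descendants.
That amount (£630,000) is divided into 3 shares of £210,000: Jakob and Eira each take £210,000; Miko's £210,000 share passes to Miko's issue.
Miko's share (£210,000) is divided into 2 shares of £105,000: Xander and Jana each take £105,000.

Xander receives £105,000.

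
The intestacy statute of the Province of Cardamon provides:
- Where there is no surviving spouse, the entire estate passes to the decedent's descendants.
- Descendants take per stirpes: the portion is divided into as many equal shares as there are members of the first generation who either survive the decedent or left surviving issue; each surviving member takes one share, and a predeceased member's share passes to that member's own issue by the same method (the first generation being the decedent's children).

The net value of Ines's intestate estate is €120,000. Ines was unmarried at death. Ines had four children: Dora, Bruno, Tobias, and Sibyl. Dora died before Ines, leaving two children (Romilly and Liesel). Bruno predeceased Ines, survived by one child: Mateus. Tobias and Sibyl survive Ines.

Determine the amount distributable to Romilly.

The entire €120,000 passes to the descendants.
That amount (€120,000) is divided into 4 shares of €30,000: Tobias and Sibyl each take €30,000; Dora's €30,000 share passes to Dora's issue; Bruno's €30,000 share passes to Bruno's issue.
Dora's share (€30,000) is divided into 2 shares of €15,000: Romilly and Liesel each take €15,000.
Bruno's share (€30,000) passes entirely to Mateus.

Romilly receives €15,000.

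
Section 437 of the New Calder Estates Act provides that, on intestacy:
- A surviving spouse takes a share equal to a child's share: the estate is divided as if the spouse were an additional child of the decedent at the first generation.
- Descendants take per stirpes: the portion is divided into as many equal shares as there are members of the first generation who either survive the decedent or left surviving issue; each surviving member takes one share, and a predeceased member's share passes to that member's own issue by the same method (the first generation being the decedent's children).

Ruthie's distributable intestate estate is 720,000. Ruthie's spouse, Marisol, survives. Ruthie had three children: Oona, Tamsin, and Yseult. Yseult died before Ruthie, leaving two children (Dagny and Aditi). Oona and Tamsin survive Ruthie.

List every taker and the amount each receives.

The spouse counts as an additional share at the children's level, so there are 4 primary shares of 180,000. Marisol takes one such share (180,000).
The children's combined portion (540,000) is divided into 3 shares of 180,000: Oona and Tamsin each take 180,000; Yseult's 180,000 share passes to Yseult's issue.
Yseult's share (180,000) is divided into 2 shares of 90,000: Dagny and Aditi each take 90,000.

Marisol: 180,000; Oona: 180,000; Tamsin: 180,000; Dagny: 90,000; Aditi: 90,000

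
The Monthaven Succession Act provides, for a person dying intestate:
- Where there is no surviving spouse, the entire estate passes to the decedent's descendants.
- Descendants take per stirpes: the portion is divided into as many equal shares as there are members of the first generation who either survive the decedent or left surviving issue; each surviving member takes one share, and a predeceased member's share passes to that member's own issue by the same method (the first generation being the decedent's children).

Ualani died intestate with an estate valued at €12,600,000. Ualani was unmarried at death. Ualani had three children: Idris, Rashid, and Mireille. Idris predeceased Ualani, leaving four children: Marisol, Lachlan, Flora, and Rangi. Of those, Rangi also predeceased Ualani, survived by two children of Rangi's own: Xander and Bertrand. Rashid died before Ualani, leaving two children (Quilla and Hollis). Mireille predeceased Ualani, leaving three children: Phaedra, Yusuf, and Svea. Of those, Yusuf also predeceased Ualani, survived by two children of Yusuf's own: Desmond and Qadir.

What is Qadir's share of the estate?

The entire €12,600,000 passes to the descendants.
That amount (€12,600,000) is divided into 3 shares of €4,200,000: Idris's €4,200,000 share passes to Idris's issue; Rashid's €4,200,000 share passes to Rashid's issue; Mireille's €4,200,000 share passes to Mireille's issue.
Idris's share (€4,200,000) is divided into 4 shares of €1,050,000: Marisol, Lachlan, and Flora each take €1,050,000; Rangi's €1,050,000 share passes to Rangi's issue.
Rangi's share (€1,050,000) is divided into 2 shares of €525,000: Xander and Bertrand each take €525,000.
Rashid's share (€4,200,000) is divided into 2 shares of €2,100,000: Quilla and Hollis each take €2,100,000.
Mireille's share (€4,200,000) is divided into 3 shares of €1,400,000: Phaedra and Svea each take €1,400,000; Yusuf's €1,400,000 share passes to Yusuf's issue.
Yusuf's share (€1,400,000) is divided into 2 shares of €700,000: Desmond and Qadir each take €700,000.

Qadir receives €700,000.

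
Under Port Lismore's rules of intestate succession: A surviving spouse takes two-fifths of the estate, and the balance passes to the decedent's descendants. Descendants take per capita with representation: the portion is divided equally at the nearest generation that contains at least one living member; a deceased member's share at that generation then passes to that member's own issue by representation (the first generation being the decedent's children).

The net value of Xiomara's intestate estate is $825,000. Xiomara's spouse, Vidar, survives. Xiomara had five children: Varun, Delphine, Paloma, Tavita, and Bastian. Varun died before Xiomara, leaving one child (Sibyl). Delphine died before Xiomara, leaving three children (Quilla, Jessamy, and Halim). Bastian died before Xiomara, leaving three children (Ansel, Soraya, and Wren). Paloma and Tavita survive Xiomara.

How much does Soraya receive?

Soraya receives $33,000.

Vidar takes two-fifths of $825,000 = $330,000. The remaining $495,000 passes to the descendants.
The descendants' portion ($495,000) is divided into 5 shares of $99,000: Paloma and Tavita each take $99,000; Varun's $99,000 share passes to Varun's issue; Delphine's $99,000 share passes to Delphine's issue; Bastian's $99,000 share passes to Bastian's issue.
Varun's share ($99,000) passes entirely to Sibyl.
Delphine's share ($99,000) is divided into 3 shares of $33,000: Quilla, Jessamy, and Halim each take $33,000.
Bastian's share ($99,000) is divided into 3 shares of $33,000: Ansel, Soraya, and Wren each take $33,000.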